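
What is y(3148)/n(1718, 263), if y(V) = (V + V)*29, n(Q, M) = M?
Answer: 182584/263 ≈ 694.24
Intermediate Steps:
y(V) = 58*V (y(V) = (2*V)*29 = 58*V)
y(3148)/n(1718, 263) = (58*3148)/263 = 182584*(1/263) = 182584/263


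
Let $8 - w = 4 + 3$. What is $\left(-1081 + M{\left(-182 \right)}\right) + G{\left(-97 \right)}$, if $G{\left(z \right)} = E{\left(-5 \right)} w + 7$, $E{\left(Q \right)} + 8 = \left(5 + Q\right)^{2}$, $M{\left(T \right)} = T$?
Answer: $-1264$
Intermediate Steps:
$w = 1$ ($w = 8 - \left(4 + 3\right) = 8 - 7 = 1$)
$E{\left(Q \right)} = -8 + \left(5 + Q\right)^{2}$
$G{\left(z \right)} = -1$ ($G{\left(z \right)} = \left(-8 + \left(5 - 5\right)^{2}\right) 1 + 7 = \left(-8 + 0^{2}\right) 1 + 7 = \left(-8 + 0\right) 1 + 7 = \left(-8\right) 1 + 7 = -8 + 7 = -1$)
$\left(-1081 + M{\left(-182 \right)}\right) + G{\left(-97 \right)} = \left(-1081 - 182\right) - 1 = -1263 - 1 = -1264$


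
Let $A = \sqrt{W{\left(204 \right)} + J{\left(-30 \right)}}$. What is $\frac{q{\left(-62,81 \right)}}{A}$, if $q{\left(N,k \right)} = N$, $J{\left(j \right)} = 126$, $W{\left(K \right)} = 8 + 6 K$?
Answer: $- \frac{31 \sqrt{1358}}{679} \approx -1.6824$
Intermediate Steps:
$A = \sqrt{1358}$ ($A = \sqrt{\left(8 + 6 \cdot 204\right) + 126} = \sqrt{\left(8 + 1224\right) + 126} = \sqrt{1232 + 126} = \sqrt{1358} \approx 36.851$)
$\frac{q{\left(-62,81 \right)}}{A} = - \frac{62}{\sqrt{1358}} = - 62 \frac{\sqrt{1358}}{1358} = - \frac{31 \sqrt{1358}}{679}$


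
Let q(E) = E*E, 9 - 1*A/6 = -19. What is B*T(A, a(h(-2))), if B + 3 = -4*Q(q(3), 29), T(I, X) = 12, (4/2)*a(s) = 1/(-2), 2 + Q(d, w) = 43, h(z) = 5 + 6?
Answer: -2004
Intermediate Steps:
A = 168 (A = 54 - 6*(-19) = 54 + 114 = 168)
h(z) = 11
q(E) = E**2
Q(d, w) = 41 (Q(d, w) = -2 + 43 = 41)
a(s) = -1/4 (a(s) = (1/2)/(-2) = (1/2)*(-1/2) = -1/4)
B = -167 (B = -3 - 4*41 = -3 - 164 = -167)
B*T(A, a(h(-2))) = -167*12 = -2004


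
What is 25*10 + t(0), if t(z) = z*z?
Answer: 250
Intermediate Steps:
t(z) = z²
25*10 + t(0) = 25*10 + 0² = 250 + 0 = 250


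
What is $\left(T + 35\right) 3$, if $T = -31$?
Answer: $12$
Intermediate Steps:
$\left(T + 35\right) 3 = \left(-31 + 35\right) 3 = 4 \cdot 3 = 12$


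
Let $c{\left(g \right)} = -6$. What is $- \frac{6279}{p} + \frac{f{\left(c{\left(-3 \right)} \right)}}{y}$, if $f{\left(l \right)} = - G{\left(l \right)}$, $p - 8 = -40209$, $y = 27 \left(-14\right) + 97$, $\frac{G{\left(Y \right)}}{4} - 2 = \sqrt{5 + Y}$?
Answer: $\frac{298001}{1613783} + \frac{4 i}{281} \approx 0.18466 + 0.014235 i$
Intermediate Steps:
$G{\left(Y \right)} = 8 + 4 \sqrt{5 + Y}$
$y = -281$ ($y = -378 + 97 = -281$)
$p = -40201$ ($p = 8 - 40209 = -40201$)
$f{\left(l \right)} = -8 - 4 \sqrt{5 + l}$ ($f{\left(l \right)} = - (8 + 4 \sqrt{5 + l}) = -8 - 4 \sqrt{5 + l}$)
$- \frac{6279}{p} + \frac{f{\left(c{\left(-3 \right)} \right)}}{y} = - \frac{6279}{-40201} + \frac{-8 - 4 \sqrt{5 - 6}}{-281} = \left(-6279\right) \left(- \frac{1}{40201}\right) + \left(-8 - 4 \sqrt{-1}\right) \left(- \frac{1}{281}\right) = \frac{897}{5743} + \left(-8 - 4 i\right) \left(- \frac{1}{281}\right) = \frac{897}{5743} + \left(\frac{8}{281} + \frac{4 i}{281}\right) = \frac{298001}{1613783} + \frac{4 i}{281}$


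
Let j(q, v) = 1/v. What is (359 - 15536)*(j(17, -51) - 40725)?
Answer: 10507421584/17 ≈ 6.1808e+8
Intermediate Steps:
(359 - 15536)*(j(17, -51) - 40725) = (359 - 15536)*(1/(-51) - 40725) = -15177*(-1/51 - 40725) = -15177*(-2076976/51) = 10507421584/17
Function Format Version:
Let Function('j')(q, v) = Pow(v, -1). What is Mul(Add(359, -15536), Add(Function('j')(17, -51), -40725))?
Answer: Rational(10507421584, 17) ≈ 6.1808e+8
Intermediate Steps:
Mul(Add(359, -15536), Add(Function('j')(17, -51), -40725)) = Mul(Add(359, -15536), Add(Pow(-51, -1), -40725)) = Mul(-15177, Add(Rational(-1, 51), -40725)) = Mul(-15177, Rational(-2076976, 51)) = Rational(10507421584, 17)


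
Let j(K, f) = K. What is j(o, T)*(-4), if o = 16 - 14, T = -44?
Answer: -8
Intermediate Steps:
o = 2
j(o, T)*(-4) = 2*(-4) = -8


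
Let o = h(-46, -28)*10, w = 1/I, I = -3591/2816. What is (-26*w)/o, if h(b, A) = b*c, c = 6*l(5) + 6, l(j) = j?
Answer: -4576/3716685 ≈ -0.0012312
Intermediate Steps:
I = -3591/2816 (I = -3591*1/2816 = -3591/2816 ≈ -1.2752)
c = 36 (c = 6*5 + 6 = 30 + 6 = 36)
w = -2816/3591 (w = 1/(-3591/2816) = -2816/3591 ≈ -0.78418)
h(b, A) = 36*b (h(b, A) = b*36 = 36*b)
o = -16560 (o = (36*(-46))*10 = -1656*10 = -16560)
(-26*w)/o = -26*(-2816/3591)/(-16560) = (73216/3591)*(-1/16560) = -4576/3716685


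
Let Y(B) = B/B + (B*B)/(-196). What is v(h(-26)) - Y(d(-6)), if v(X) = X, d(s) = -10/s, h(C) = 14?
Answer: 22957/1764 ≈ 13.014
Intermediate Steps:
Y(B) = 1 - B**2/196 (Y(B) = 1 + B**2*(-1/196) = 1 - B**2/196)
v(h(-26)) - Y(d(-6)) = 14 - (1 - (-10/(-6))**2/196) = 14 - (1 - (-10*(-1/6))**2/196) = 14 - (1 - (5/3)**2/196) = 14 - (1 - 1/196*25/9) = 14 - (1 - 25/1764) = 14 - 1*1739/1764 = 14 - 1739/1764 = 22957/1764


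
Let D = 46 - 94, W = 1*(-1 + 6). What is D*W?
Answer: -240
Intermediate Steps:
W = 5 (W = 1*5 = 5)
D = -48
D*W = -48*5 = -240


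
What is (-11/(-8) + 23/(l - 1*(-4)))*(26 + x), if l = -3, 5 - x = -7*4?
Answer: 11505/8 ≈ 1438.1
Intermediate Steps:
x = 33 (x = 5 - (-7)*4 = 5 - 1*(-28) = 5 + 28 = 33)
(-11/(-8) + 23/(l - 1*(-4)))*(26 + x) = (-11/(-8) + 23/(-3 - 1*(-4)))*(26 + 33) = (-11*(-⅛) + 23/(-3 + 4))*59 = (11/8 + 23/1)*59 = (11/8 + 23*1)*59 = (11/8 + 23)*59 = (195/8)*59 = 11505/8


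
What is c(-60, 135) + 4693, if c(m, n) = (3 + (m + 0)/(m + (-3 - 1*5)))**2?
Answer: 1360633/289 ≈ 4708.1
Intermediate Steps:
c(m, n) = (3 + m/(-8 + m))**2 (c(m, n) = (3 + m/(m + (-3 - 5)))**2 = (3 + m/(m - 8))**2 = (3 + m/(-8 + m))**2)
c(-60, 135) + 4693 = 16*(-6 - 60)**2/(-8 - 60)**2 + 4693 = 16*(-66)**2/(-68)**2 + 4693 = 16*(1/4624)*4356 + 4693 = 4356/289 + 4693 = 1360633/289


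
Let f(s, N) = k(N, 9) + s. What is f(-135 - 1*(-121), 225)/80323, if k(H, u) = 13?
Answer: -1/80323 ≈ -1.2450e-5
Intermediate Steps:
f(s, N) = 13 + s
f(-135 - 1*(-121), 225)/80323 = (13 + (-135 - 1*(-121)))/80323 = (13 + (-135 + 121))*(1/80323) = (13 - 14)*(1/80323) = -1*1/80323 = -1/80323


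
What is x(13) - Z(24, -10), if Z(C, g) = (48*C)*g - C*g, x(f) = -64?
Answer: 11216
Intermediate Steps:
Z(C, g) = 47*C*g (Z(C, g) = 48*C*g - C*g = 47*C*g)
x(13) - Z(24, -10) = -64 - 47*24*(-10) = -64 - 1*(-11280) = -64 + 11280 = 11216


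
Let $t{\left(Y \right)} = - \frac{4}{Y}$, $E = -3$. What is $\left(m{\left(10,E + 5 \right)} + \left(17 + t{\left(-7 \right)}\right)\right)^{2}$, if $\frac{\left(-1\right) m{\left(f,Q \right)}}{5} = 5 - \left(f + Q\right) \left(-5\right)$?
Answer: $\frac{4631104}{49} \approx 94512.0$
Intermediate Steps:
$m{\left(f,Q \right)} = -25 - 25 Q - 25 f$ ($m{\left(f,Q \right)} = - 5 \left(5 - \left(f + Q\right) \left(-5\right)\right) = - 5 \left(5 - \left(Q + f\right) \left(-5\right)\right) = - 5 \left(5 - \left(- 5 Q - 5 f\right)\right) = - 5 \left(5 + \left(5 Q + 5 f\right)\right) = - 5 \left(5 + 5 Q + 5 f\right) = -25 - 25 Q - 25 f$)
$\left(m{\left(10,E + 5 \right)} + \left(17 + t{\left(-7 \right)}\right)\right)^{2} = \left(\left(-25 - 25 \left(-3 + 5\right) - 250\right) + \left(17 - \frac{4}{-7}\right)\right)^{2} = \left(\left(-25 - 50 - 250\right) + \left(17 - - \frac{4}{7}\right)\right)^{2} = \left(\left(-25 - 50 - 250\right) + \left(17 + \frac{4}{7}\right)\right)^{2} = \left(-325 + \frac{123}{7}\right)^{2} = \left(- \frac{2152}{7}\right)^{2} = \frac{4631104}{49}$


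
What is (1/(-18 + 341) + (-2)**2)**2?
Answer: 1671849/104329 ≈ 16.025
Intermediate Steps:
(1/(-18 + 341) + (-2)**2)**2 = (1/323 + 4)**2 = (1293/323)**2 = 1671849/104329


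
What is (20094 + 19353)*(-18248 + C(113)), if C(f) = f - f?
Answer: -719828856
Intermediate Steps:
C(f) = 0
(20094 + 19353)*(-18248 + C(113)) = (20094 + 19353)*(-18248 + 0) = 39447*(-18248) = -719828856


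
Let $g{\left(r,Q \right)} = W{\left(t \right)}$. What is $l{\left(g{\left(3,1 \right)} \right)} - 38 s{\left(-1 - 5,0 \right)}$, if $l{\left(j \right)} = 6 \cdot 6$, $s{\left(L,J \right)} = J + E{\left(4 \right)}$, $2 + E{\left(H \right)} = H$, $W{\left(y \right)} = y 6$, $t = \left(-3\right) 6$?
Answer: $-40$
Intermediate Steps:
$t = -18$
$W{\left(y \right)} = 6 y$
$g{\left(r,Q \right)} = -108$ ($g{\left(r,Q \right)} = 6 \left(-18\right) = -108$)
$E{\left(H \right)} = -2 + H$
$s{\left(L,J \right)} = 2 + J$ ($s{\left(L,J \right)} = J + \left(-2 + 4\right) = J + 2 = 2 + J$)
$l{\left(j \right)} = 36$
$l{\left(g{\left(3,1 \right)} \right)} - 38 s{\left(-1 - 5,0 \right)} = 36 - 38 \left(2 + 0\right) = 36 - 76 = -40$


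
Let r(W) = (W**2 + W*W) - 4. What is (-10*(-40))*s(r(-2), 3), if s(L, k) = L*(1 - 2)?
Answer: -1600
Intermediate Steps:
r(W) = -4 + 2*W**2 (r(W) = (W**2 + W**2) - 4 = 2*W**2 - 4 = -4 + 2*W**2)
s(L, k) = -L (s(L, k) = L*(-1) = -L)
(-10*(-40))*s(r(-2), 3) = (-10*(-40))*(-(-4 + 2*(-2)**2)) = 400*(-(-4 + 2*4)) = 400*(-(-4 + 8)) = 400*(-1*4) = 400*(-4) = -1600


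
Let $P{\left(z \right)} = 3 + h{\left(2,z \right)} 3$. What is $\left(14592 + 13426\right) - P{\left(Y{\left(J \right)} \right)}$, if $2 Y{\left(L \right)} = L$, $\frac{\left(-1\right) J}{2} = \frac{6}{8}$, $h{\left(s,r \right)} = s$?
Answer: $28009$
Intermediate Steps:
$J = - \frac{3}{2}$ ($J = - 2 \cdot \frac{6}{8} = - 2 \cdot 6 \cdot \frac{1}{8} = \left(-2\right) \frac{3}{4} = - \frac{3}{2} \approx -1.5$)
$Y{\left(L \right)} = \frac{L}{2}$
$P{\left(z \right)} = 9$ ($P{\left(z \right)} = 3 + 2 \cdot 3 = 3 + 6 = 9$)
$\left(14592 + 13426\right) - P{\left(Y{\left(J \right)} \right)} = \left(14592 + 13426\right) - 9 = 28018 - 9 = 28009$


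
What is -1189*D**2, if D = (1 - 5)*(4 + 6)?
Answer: -1902400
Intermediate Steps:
D = -40 (D = -4*10 = -40)
-1189*D**2 = -1189*(-40)**2 = -1189*1600 = -1902400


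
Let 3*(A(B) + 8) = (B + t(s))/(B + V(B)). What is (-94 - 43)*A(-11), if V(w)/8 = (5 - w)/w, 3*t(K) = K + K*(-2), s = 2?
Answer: 2403391/2241 ≈ 1072.5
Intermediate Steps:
t(K) = -K/3 (t(K) = (K + K*(-2))/3 = (K - 2*K)/3 = (-K)/3 = -K/3)
V(w) = 8*(5 - w)/w (V(w) = 8*((5 - w)/w) = 8*(5 - w)/w)
A(B) = -8 + (-2/3 + B)/(3*(-8 + B + 40/B)) (A(B) = -8 + ((B - 1/3*2)/(B + (-8 + 40/B)))/3 = -8 + ((B - 2/3)/(-8 + B + 40/B))/3 = -8 + ((-2/3 + B)/(-8 + B + 40/B))/3 = -8 + (-2/3 + B)/(3*(-8 + B + 40/B)))
(-94 - 43)*A(-11) = (-94 - 43)*((-2880 + 576*(-11) - 1*(-11)*(2 + 69*(-11)))/(9*(40 - 11*(-8 - 11)))) = -137*(-2880 - 6336 - 1*(-11)*(2 - 759))/(9*(40 - 11*(-19))) = -137*(-2880 - 6336 - 1*(-11)*(-757))/(9*(40 + 209)) = -137*(-2880 - 6336 - 8327)/(9*249) = -137*(-17543)/(9*249) = -137*(-17543/2241) = 2403391/2241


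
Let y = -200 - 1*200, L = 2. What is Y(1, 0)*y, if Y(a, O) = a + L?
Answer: -1200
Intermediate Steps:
y = -400 (y = -200 - 200 = -400)
Y(a, O) = 2 + a (Y(a, O) = a + 2 = 2 + a)
Y(1, 0)*y = (2 + 1)*(-400) = 3*(-400) = -1200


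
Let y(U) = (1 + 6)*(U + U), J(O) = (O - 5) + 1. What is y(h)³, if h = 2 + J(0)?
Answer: -21952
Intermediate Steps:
J(O) = -4 + O (J(O) = (-5 + O) + 1 = -4 + O)
h = -2 (h = 2 + (-4 + 0) = 2 - 4 = -2)
y(U) = 14*U (y(U) = 7*(2*U) = 14*U)
y(h)³ = (14*(-2))³ = (-28)³ = -21952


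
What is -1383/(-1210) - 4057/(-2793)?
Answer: 8771689/3379530 ≈ 2.5955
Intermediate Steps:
-1383/(-1210) - 4057/(-2793) = -1383*(-1/1210) - 4057*(-1/2793) = 1383/1210 + 4057/2793 = 8771689/3379530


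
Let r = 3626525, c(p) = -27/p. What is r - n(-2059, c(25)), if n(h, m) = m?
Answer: 90663152/25 ≈ 3.6265e+6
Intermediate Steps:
r - n(-2059, c(25)) = 3626525 - (-27)/25 = 3626525 - 1*(-27/25) = 3626525 + 27/25 = 90663152/25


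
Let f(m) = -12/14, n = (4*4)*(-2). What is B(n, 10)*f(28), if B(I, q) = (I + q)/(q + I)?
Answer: -6/7 ≈ -0.85714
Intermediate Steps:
n = -32 (n = 16*(-2) = -32)
f(m) = -6/7 (f(m) = -12*1/14 = -6/7)
B(I, q) = 1 (B(I, q) = (I + q)/(I + q) = 1)
B(n, 10)*f(28) = 1*(-6/7) = -6/7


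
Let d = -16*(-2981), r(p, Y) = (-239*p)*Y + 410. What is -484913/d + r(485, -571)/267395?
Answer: 55040610443/231884944 ≈ 237.36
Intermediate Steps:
r(p, Y) = 410 - 239*Y*p (r(p, Y) = -239*Y*p + 410 = 410 - 239*Y*p)
d = 47696
-484913/d + r(485, -571)/267395 = -484913/47696 + (410 - 239*(-571)*485)/267395 = -484913*1/47696 + (410 + 66187465)*(1/267395) = -44083/4336 + 66187875*(1/267395) = -44083/4336 + 13237575/53479 = 55040610443/231884944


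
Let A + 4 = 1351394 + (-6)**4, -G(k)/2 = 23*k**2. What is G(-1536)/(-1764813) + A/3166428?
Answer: 2507479129807/40493864478 ≈ 61.922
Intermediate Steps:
G(k) = -46*k**2
A = 1352686 (A = -4 + (1351394 + (-6)**4) = -4 + (1351394 + 1296) = -4 + 1352690 = 1352686)
G(-1536)/(-1764813) + A/3166428 = -46*(-1536)**2/(-1764813) + 1352686/3166428 = -46*2359296*(-1/1764813) + 1352686*(1/3166428) = -108527616*(-1/1764813) + 676343/1583214 = 1572864/25577 + 676343/1583214 = 2507479129807/40493864478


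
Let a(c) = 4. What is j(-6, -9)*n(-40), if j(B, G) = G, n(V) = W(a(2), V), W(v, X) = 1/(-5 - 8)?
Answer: 9/13 ≈ 0.69231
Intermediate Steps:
W(v, X) = -1/13 (W(v, X) = 1/(-13) = -1/13)
n(V) = -1/13
j(-6, -9)*n(-40) = -9*(-1/13) = 9/13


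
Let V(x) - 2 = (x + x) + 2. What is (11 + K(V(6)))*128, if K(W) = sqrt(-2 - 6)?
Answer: 1408 + 256*I*sqrt(2) ≈ 1408.0 + 362.04*I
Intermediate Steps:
V(x) = 4 + 2*x (V(x) = 2 + ((x + x) + 2) = 2 + (2*x + 2) = 2 + (2 + 2*x) = 4 + 2*x)
K(W) = 2*I*sqrt(2) (K(W) = sqrt(-8) = 2*I*sqrt(2))
(11 + K(V(6)))*128 = (11 + 2*I*sqrt(2))*128 = 1408 + 256*I*sqrt(2)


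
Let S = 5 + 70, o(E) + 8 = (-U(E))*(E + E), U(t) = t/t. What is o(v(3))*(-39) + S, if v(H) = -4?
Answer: 75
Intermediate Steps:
U(t) = 1
o(E) = -8 - 2*E (o(E) = -8 + (-1*1)*(E + E) = -8 - 2*E)
S = 75
o(v(3))*(-39) + S = (-8 - 2*(-4))*(-39) + 75 = (-8 + 8)*(-39) + 75 = 0*(-39) + 75 = 0 + 75 = 75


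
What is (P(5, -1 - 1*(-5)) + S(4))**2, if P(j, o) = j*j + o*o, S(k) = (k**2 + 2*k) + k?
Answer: 4761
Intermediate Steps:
S(k) = k**2 + 3*k
P(j, o) = j**2 + o**2
(P(5, -1 - 1*(-5)) + S(4))**2 = ((5**2 + (-1 - 1*(-5))**2) + 4*(3 + 4))**2 = ((25 + (-1 + 5)**2) + 4*7)**2 = ((25 + 4**2) + 28)**2 = ((25 + 16) + 28)**2 = (41 + 28)**2 = 69**2 = 4761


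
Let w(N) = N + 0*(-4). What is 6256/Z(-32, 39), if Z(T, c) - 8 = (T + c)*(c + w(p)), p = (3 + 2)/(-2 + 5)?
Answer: 9384/439 ≈ 21.376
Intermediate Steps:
p = 5/3 ≈ 1.6667
w(N) = N (w(N) = N + 0 = N)
Z(T, c) = 8 + (5/3 + c)*(T + c) (Z(T, c) = 8 + (T + c)*(c + 5/3) = 8 + (T + c)*(5/3 + c) = 8 + (5/3 + c)*(T + c))
6256/Z(-32, 39) = 6256/(8 + 39**2 + (5/3)*(-32) + (5/3)*39 - 32*39) = 6256/(8 + 1521 - 160/3 + 65 - 1248) = 6256/(878/3) = 6256*(3/878) = 9384/439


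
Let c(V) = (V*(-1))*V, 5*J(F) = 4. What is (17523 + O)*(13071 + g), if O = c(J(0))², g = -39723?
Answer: -291896195412/625 ≈ -4.6703e+8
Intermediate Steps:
J(F) = ⅘ (J(F) = (⅕)*4 = ⅘)
c(V) = -V² (c(V) = (-V)*V = -V²)
O = 256/625 (O = (-(⅘)²)² = (-1*16/25)² = (-16/25)² = 256/625 ≈ 0.40960)
(17523 + O)*(13071 + g) = (17523 + 256/625)*(13071 - 39723) = (10952131/625)*(-26652) = -291896195412/625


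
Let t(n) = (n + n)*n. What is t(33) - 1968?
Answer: 210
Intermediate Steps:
t(n) = 2*n**2 (t(n) = (2*n)*n = 2*n**2)
t(33) - 1968 = 2*33**2 - 1968 = 2*1089 - 1968 = 2178 - 1968 = 210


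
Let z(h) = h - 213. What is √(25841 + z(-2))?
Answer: √25626 ≈ 160.08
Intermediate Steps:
z(h) = -213 + h
√(25841 + z(-2)) = √(25841 + (-213 - 2)) = √(25841 - 215) = √25626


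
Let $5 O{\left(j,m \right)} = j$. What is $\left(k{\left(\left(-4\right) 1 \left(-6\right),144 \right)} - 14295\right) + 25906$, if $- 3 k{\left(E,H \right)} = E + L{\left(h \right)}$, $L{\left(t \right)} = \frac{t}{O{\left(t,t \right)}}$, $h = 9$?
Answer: $\frac{34804}{3} \approx 11601.0$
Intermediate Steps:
$O{\left(j,m \right)} = \frac{j}{5}$
$L{\left(t \right)} = 5$ ($L{\left(t \right)} = \frac{t}{\frac{1}{5} t} = t \frac{5}{t} = 5$)
$k{\left(E,H \right)} = - \frac{5}{3} - \frac{E}{3}$ ($k{\left(E,H \right)} = - \frac{E + 5}{3} = - \frac{5 + E}{3} = - \frac{5}{3} - \frac{E}{3}$)
$\left(k{\left(\left(-4\right) 1 \left(-6\right),144 \right)} - 14295\right) + 25906 = \left(\left(- \frac{5}{3} - \frac{\left(-4\right) 1 \left(-6\right)}{3}\right) - 14295\right) + 25906 = \left(\left(- \frac{5}{3} - \frac{\left(-4\right) \left(-6\right)}{3}\right) - 14295\right) + 25906 = \left(\left(- \frac{5}{3} - 8\right) - 14295\right) + 25906 = \left(- \frac{29}{3} - 14295\right) + 25906 = - \frac{42914}{3} + 25906 = \frac{34804}{3}$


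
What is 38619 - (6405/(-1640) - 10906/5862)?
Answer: 37132613987/961368 ≈ 38625.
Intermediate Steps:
38619 - (6405/(-1640) - 10906/5862) = 38619 - (6405*(-1/1640) - 10906*1/5862) = 38619 - (-1281/328 - 5453/2931) = 38619 - 1*(-5543195/961368) = 38619 + 5543195/961368 = 37132613987/961368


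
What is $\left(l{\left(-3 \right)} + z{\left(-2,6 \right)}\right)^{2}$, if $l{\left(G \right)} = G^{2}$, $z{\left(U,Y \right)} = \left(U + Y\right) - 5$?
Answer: $64$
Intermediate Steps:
$z{\left(U,Y \right)} = -5 + U + Y$
$\left(l{\left(-3 \right)} + z{\left(-2,6 \right)}\right)^{2} = \left(\left(-3\right)^{2} - 1\right)^{2} = \left(9 - 1\right)^{2} = 8^{2} = 64$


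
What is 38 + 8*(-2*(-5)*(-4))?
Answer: -282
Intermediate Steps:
38 + 8*(-2*(-5)*(-4)) = 38 + 8*(10*(-4)) = 38 + 8*(-40) = 38 - 320 = -282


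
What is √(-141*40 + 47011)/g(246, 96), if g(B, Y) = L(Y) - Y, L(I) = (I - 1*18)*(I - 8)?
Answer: √41371/6768 ≈ 0.030053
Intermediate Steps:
L(I) = (-18 + I)*(-8 + I) (L(I) = (I - 18)*(-8 + I) = (-18 + I)*(-8 + I))
g(B, Y) = 144 + Y² - 27*Y (g(B, Y) = (144 + Y² - 26*Y) - Y = 144 + Y² - 27*Y)
√(-141*40 + 47011)/g(246, 96) = √(-141*40 + 47011)/(144 + 96² - 27*96) = √(-5640 + 47011)/(144 + 9216 - 2592) = √41371/6768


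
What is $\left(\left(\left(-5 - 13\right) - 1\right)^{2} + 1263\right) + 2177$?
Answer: $3801$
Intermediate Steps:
$\left(\left(\left(-5 - 13\right) - 1\right)^{2} + 1263\right) + 2177 = \left(\left(-18 - 1\right)^{2} + 1263\right) + 2177 = \left(\left(-19\right)^{2} + 1263\right) + 2177 = \left(361 + 1263\right) + 2177 = 1624 + 2177 = 3801$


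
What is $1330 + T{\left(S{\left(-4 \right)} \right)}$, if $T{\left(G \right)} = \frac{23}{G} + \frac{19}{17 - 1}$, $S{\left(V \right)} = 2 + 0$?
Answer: $\frac{21483}{16} \approx 1342.7$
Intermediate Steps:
$S{\left(V \right)} = 2$
$T{\left(G \right)} = \frac{19}{16} + \frac{23}{G}$ ($T{\left(G \right)} = \frac{23}{G} + \frac{19}{17 - 1} = \frac{23}{G} + \frac{19}{16} = \frac{19}{16} + \frac{23}{G}$)
$1330 + T{\left(S{\left(-4 \right)} \right)} = 1330 + \left(\frac{19}{16} + \frac{23}{2}\right) = 1330 + \frac{203}{16} = \frac{21483}{16}$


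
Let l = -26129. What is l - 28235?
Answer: -54364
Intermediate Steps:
l - 28235 = -26129 - 28235 = -54364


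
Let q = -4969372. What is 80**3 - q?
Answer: 5481372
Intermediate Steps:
80**3 - q = 80**3 - 1*(-4969372) = 512000 + 4969372 = 5481372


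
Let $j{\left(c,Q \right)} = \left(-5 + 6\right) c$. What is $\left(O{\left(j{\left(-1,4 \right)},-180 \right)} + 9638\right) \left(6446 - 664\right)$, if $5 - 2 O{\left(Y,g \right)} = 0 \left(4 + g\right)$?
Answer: $55741371$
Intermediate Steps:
$j{\left(c,Q \right)} = c$ ($j{\left(c,Q \right)} = 1 c = c$)
$O{\left(Y,g \right)} = \frac{5}{2}$ ($O{\left(Y,g \right)} = \frac{5}{2} - \frac{0 \left(4 + g\right)}{2} = \frac{5}{2} - 0 = \frac{5}{2} + 0 = \frac{5}{2}$)
$\left(O{\left(j{\left(-1,4 \right)},-180 \right)} + 9638\right) \left(6446 - 664\right) = \left(\frac{5}{2} + 9638\right) \left(6446 - 664\right) = \frac{19281}{2} \cdot 5782 = 55741371$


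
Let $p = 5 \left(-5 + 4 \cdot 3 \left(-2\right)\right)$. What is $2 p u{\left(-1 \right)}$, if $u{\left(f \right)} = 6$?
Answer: $-1740$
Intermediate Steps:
$p = -145$ ($p = 5 \left(-5 + 12 \left(-2\right)\right) = 5 \left(-5 - 24\right) = 5 \left(-29\right) = -145$)
$2 p u{\left(-1 \right)} = 2 \left(-145\right) 6 = \left(-290\right) 6 = -1740$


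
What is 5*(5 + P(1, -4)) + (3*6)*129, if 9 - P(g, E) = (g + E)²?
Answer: 2347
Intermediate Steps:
P(g, E) = 9 - (E + g)² (P(g, E) = 9 - (g + E)² = 9 - (E + g)²)
5*(5 + P(1, -4)) + (3*6)*129 = 5*(5 + (9 - (-4 + 1)²)) + (3*6)*129 = 5*(5 + (9 - 1*(-3)²)) + 18*129 = 5*(5 + (9 - 1*9)) + 2322 = 5*(5 + (9 - 9)) + 2322 = 5*(5 + 0) + 2322 = 5*5 + 2322 = 25 + 2322 = 2347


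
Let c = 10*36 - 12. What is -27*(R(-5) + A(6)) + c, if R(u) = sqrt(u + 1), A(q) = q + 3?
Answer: 105 - 54*I ≈ 105.0 - 54.0*I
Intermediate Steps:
A(q) = 3 + q
R(u) = sqrt(1 + u)
c = 348 (c = 360 - 12 = 348)
-27*(R(-5) + A(6)) + c = -27*(sqrt(1 - 5) + (3 + 6)) + 348 = -27*(sqrt(-4) + 9) + 348 = -27*(2*I + 9) + 348 = -27*(9 + 2*I) + 348 = (-243 - 54*I) + 348 = 105 - 54*I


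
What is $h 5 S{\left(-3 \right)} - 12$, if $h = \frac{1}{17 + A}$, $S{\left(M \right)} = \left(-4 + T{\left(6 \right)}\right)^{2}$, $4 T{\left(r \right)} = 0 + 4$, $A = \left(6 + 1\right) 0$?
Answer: $- \frac{159}{17} \approx -9.3529$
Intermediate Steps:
$A = 0$ ($A = 7 \cdot 0 = 0$)
$T{\left(r \right)} = 1$ ($T{\left(r \right)} = \frac{0 + 4}{4} = \frac{1}{4} \cdot 4 = 1$)
$S{\left(M \right)} = 9$ ($S{\left(M \right)} = \left(-4 + 1\right)^{2} = \left(-3\right)^{2} = 9$)
$h = \frac{1}{17}$ ($h = \frac{1}{17 + 0} = \frac{1}{17} \approx 0.058824$)
$h 5 S{\left(-3 \right)} - 12 = \frac{5 \cdot 9}{17} - 12 = \frac{1}{17} \cdot 45 - 12 = \frac{45}{17} - 12 = - \frac{159}{17}$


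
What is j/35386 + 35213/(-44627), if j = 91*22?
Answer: -44488614/60737347 ≈ -0.73248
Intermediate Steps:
j = 2002
j/35386 + 35213/(-44627) = 2002/35386 + 35213/(-44627) = 2002*(1/35386) + 35213*(-1/44627) = 77/1361 - 35213/44627 = -44488614/60737347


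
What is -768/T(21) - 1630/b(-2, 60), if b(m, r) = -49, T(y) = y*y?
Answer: 662/21 ≈ 31.524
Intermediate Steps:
T(y) = y²
-768/T(21) - 1630/b(-2, 60) = -768/(21²) - 1630/(-49) = -768/441 - 1630*(-1/49) = -768*1/441 + 1630/49 = -256/147 + 1630/49 = 662/21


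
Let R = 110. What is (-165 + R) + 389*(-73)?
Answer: -28452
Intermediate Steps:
(-165 + R) + 389*(-73) = (-165 + 110) + 389*(-73) = -55 - 28397 = -28452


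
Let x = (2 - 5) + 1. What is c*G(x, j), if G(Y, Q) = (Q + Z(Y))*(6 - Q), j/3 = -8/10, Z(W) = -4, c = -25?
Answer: 1344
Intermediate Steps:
j = -12/5 (j = 3*(-8/10) = 3*(-8*1/10) = 3*(-4/5) = -12/5 ≈ -2.4000)
x = -2 (x = -3 + 1 = -2)
G(Y, Q) = (-4 + Q)*(6 - Q) (G(Y, Q) = (Q - 4)*(6 - Q) = (-4 + Q)*(6 - Q))
c*G(x, j) = -25*(-24 - (-12/5)**2 + 10*(-12/5)) = -25*(-24 - 1*144/25 - 24) = -25*(-24 - 144/25 - 24) = -25*(-1344/25) = 1344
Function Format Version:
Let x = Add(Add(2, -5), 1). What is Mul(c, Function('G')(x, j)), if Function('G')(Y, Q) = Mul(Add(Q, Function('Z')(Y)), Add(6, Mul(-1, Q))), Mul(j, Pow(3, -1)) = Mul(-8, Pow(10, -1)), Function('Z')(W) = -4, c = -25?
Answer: 1344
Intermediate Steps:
j = Rational(-12, 5) (j = Mul(3, Mul(-8, Pow(10, -1))) = Mul(3, Mul(-8, Rational(1, 10))) = Mul(3, Rational(-4, 5)) = Rational(-12, 5) ≈ -2.4000)
x = -2 (x = Add(-3, 1) = -2)
Function('G')(Y, Q) = Mul(Add(-4, Q), Add(6, Mul(-1, Q))) (Function('G')(Y, Q) = Mul(Add(Q, -4), Add(6, Mul(-1, Q))) = Mul(Add(-4, Q), Add(6, Mul(-1, Q))))
Mul(c, Function('G')(x, j)) = Mul(-25, Add(-24, Mul(-1, Pow(Rational(-12, 5), 2)), Mul(10, Rational(-12, 5)))) = Mul(-25, Add(-24, Mul(-1, Rational(144, 25)), -24)) = Mul(-25, Add(-24, Rational(-144, 25), -24)) = Mul(-25, Rational(-1344, 25)) = 1344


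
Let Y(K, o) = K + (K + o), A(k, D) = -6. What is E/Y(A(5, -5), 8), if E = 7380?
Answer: -1845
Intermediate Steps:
Y(K, o) = o + 2*K
E/Y(A(5, -5), 8) = 7380/(8 + 2*(-6)) = 7380/(8 - 12) = 7380/(-4) = 7380*(-1/4) = -1845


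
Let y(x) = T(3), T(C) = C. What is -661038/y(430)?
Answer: -220346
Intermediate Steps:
y(x) = 3
-661038/y(430) = -661038/3 = -661038*⅓ = -220346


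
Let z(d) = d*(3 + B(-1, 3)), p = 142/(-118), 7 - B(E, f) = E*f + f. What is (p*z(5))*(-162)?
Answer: 575100/59 ≈ 9747.5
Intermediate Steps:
B(E, f) = 7 - f - E*f (B(E, f) = 7 - (E*f + f) = 7 - (f + E*f) = 7 + (-f - E*f) = 7 - f - E*f)
p = -71/59 (p = 142*(-1/118) = -71/59 ≈ -1.2034)
z(d) = 10*d (z(d) = d*(3 + (7 - 1*3 - 1*(-1)*3)) = d*(3 + (7 - 3 + 3)) = d*(3 + 7) = d*10 = 10*d)
(p*z(5))*(-162) = -710*5/59*(-162) = -71/59*50*(-162) = -3550/59*(-162) = 575100/59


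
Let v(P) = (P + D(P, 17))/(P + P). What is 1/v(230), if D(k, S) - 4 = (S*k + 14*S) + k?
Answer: 115/1153 ≈ 0.099740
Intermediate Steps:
D(k, S) = 4 + k + 14*S + S*k (D(k, S) = 4 + ((S*k + 14*S) + k) = 4 + ((14*S + S*k) + k) = 4 + (k + 14*S + S*k) = 4 + k + 14*S + S*k)
v(P) = (242 + 19*P)/(2*P) (v(P) = (P + (4 + P + 14*17 + 17*P))/(P + P) = (P + (4 + P + 238 + 17*P))/((2*P)) = (P + (242 + 18*P))*(1/(2*P)) = (242 + 19*P)*(1/(2*P)) = (242 + 19*P)/(2*P))
1/v(230) = 1/(19/2 + 121/230) = 1/(1153/115) = 115/1153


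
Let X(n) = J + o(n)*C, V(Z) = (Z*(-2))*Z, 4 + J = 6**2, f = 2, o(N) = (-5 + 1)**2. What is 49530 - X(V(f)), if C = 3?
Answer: 49450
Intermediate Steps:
o(N) = 16 (o(N) = (-4)**2 = 16)
J = 32 (J = -4 + 6**2 = -4 + 36 = 32)
V(Z) = -2*Z**2 (V(Z) = (-2*Z)*Z = -2*Z**2)
X(n) = 80 (X(n) = 32 + 16*3 = 32 + 48 = 80)
49530 - X(V(f)) = 49530 - 1*80 = 49530 - 80 = 49450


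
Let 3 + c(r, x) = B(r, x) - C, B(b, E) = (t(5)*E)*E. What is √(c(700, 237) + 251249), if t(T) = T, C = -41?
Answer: 2*√133033 ≈ 729.47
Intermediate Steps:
B(b, E) = 5*E² (B(b, E) = (5*E)*E = 5*E²)
c(r, x) = 38 + 5*x² (c(r, x) = -3 + (5*x² - 1*(-41)) = -3 + (5*x² + 41) = -3 + (41 + 5*x²) = 38 + 5*x²)
√(c(700, 237) + 251249) = √((38 + 5*237²) + 251249) = √((38 + 5*56169) + 251249) = √((38 + 280845) + 251249) = √(280883 + 251249) = √532132 = 2*√133033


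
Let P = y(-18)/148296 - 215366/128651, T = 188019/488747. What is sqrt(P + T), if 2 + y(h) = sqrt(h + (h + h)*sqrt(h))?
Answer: sqrt(-28026210067402620712684549218036 + 439729135768123954282501398*sqrt(2)*sqrt(-1 - 6*I*sqrt(2)))/4662262394941956 ≈ 2.752e-5 - 1.1355*I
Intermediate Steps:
T = 188019/488747 (T = 188019*(1/488747) = 188019/488747 ≈ 0.38470)
y(h) = -2 + sqrt(h + 2*h**(3/2)) (y(h) = -2 + sqrt(h + (h + h)*sqrt(h)) = -2 + sqrt(h + (2*h)*sqrt(h)) = -2 + sqrt(h + 2*h**(3/2)))
P = -15969086819/9539214348 + sqrt(-18 - 108*I*sqrt(2))/148296 (P = (-2 + sqrt(-18 + 2*(-18)**(3/2)))/148296 - 215366/128651 = (-2 + sqrt(-18 + 2*(-54*I*sqrt(2))))*(1/148296) - 215366*1/128651 = (-2 + sqrt(-18 - 108*I*sqrt(2)))*(1/148296) - 215366/128651 = (-1/74148 + sqrt(-18 - 108*I*sqrt(2))/148296) - 215366/128651 = -15969086819/9539214348 + sqrt(-18 - 108*I*sqrt(2))/148296 ≈ -1.674 - 6.2497e-5*I)
sqrt(P + T) = sqrt((-15969086819/9539214348 + sqrt(-2 - 12*I*sqrt(2))/49432) + 188019/488747) = sqrt(-6011289733029181/4662262394941956 + sqrt(-2 - 12*I*sqrt(2))/49432)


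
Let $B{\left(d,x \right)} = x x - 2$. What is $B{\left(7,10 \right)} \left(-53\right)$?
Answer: $-5194$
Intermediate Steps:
$B{\left(d,x \right)} = -2 + x^{2}$ ($B{\left(d,x \right)} = x^{2} - 2 = -2 + x^{2}$)
$B{\left(7,10 \right)} \left(-53\right) = \left(-2 + 10^{2}\right) \left(-53\right) = \left(-2 + 100\right) \left(-53\right) = 98 \left(-53\right) = -5194$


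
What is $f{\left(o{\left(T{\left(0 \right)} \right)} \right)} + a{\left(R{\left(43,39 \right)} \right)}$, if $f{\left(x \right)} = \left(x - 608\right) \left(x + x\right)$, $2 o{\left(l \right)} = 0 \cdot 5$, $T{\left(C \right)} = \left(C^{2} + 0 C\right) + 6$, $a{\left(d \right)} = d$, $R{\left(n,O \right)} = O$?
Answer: $39$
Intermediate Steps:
$T{\left(C \right)} = 6 + C^{2}$ ($T{\left(C \right)} = \left(C^{2} + 0\right) + 6 = C^{2} + 6 = 6 + C^{2}$)
$o{\left(l \right)} = 0$ ($o{\left(l \right)} = \frac{0 \cdot 5}{2} = \frac{1}{2} \cdot 0 = 0$)
$f{\left(x \right)} = 2 x \left(-608 + x\right)$ ($f{\left(x \right)} = \left(-608 + x\right) 2 x = 2 x \left(-608 + x\right)$)
$f{\left(o{\left(T{\left(0 \right)} \right)} \right)} + a{\left(R{\left(43,39 \right)} \right)} = 2 \cdot 0 \left(-608 + 0\right) + 39 = 2 \cdot 0 \left(-608\right) + 39 = 0 + 39 = 39$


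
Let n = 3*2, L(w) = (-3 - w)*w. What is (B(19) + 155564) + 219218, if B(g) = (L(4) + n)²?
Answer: 375266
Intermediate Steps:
L(w) = w*(-3 - w)
n = 6
B(g) = 484 (B(g) = (-1*4*(3 + 4) + 6)² = (-1*4*7 + 6)² = (-28 + 6)² = (-22)² = 484)
(B(19) + 155564) + 219218 = (484 + 155564) + 219218 = 156048 + 219218 = 375266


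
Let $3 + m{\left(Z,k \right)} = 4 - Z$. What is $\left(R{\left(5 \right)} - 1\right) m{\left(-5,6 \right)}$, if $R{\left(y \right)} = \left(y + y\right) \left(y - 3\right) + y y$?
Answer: $264$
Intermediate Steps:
$m{\left(Z,k \right)} = 1 - Z$ ($m{\left(Z,k \right)} = -3 - \left(-4 + Z\right) = 1 - Z$)
$R{\left(y \right)} = y^{2} + 2 y \left(-3 + y\right)$ ($R{\left(y \right)} = 2 y \left(-3 + y\right) + y^{2} = y^{2} + 2 y \left(-3 + y\right)$)
$\left(R{\left(5 \right)} - 1\right) m{\left(-5,6 \right)} = \left(3 \cdot 5 \left(-2 + 5\right) - 1\right) \left(1 - -5\right) = \left(3 \cdot 5 \cdot 3 + \left(-7 + 6\right)\right) \left(1 + 5\right) = \left(45 - 1\right) 6 = 44 \cdot 6 = 264$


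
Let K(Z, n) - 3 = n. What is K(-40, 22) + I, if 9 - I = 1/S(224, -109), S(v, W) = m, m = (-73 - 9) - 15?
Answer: 3299/97 ≈ 34.010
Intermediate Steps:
m = -97 (m = -82 - 15 = -97)
K(Z, n) = 3 + n
S(v, W) = -97
I = 874/97 (I = 9 - 1/(-97) = 9 - 1*(-1/97) = 9 + 1/97 = 874/97 ≈ 9.0103)
K(-40, 22) + I = (3 + 22) + 874/97 = 25 + 874/97 = 3299/97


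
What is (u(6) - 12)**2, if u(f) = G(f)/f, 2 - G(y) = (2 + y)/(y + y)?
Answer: 11236/81 ≈ 138.72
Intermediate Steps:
G(y) = 2 - (2 + y)/(2*y) (G(y) = 2 - (2 + y)/(y + y) = 2 - (2 + y)/(2*y))
u(f) = (3/2 - 1/f)/f
(u(6) - 12)**2 = ((1/2)*(-2 + 3*6)/6**2 - 12)**2 = ((1/2)*(1/36)*(-2 + 18) - 12)**2 = ((1/2)*(1/36)*16 - 12)**2 = (2/9 - 12)**2 = (-106/9)**2 = 11236/81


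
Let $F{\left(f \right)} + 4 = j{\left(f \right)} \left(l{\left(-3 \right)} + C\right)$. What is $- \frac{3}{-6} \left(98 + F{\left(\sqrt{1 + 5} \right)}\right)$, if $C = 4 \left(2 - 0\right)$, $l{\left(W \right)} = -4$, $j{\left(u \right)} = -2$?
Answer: $43$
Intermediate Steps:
$C = 8$ ($C = 4 \left(2 + 0\right) = 4 \cdot 2 = 8$)
$F{\left(f \right)} = -12$ ($F{\left(f \right)} = -4 - 2 \left(-4 + 8\right) = -4 - 8 = -12$)
$- \frac{3}{-6} \left(98 + F{\left(\sqrt{1 + 5} \right)}\right) = - \frac{3}{-6} \left(98 - 12\right) = \left(-3\right) \left(- \frac{1}{6}\right) 86 = \frac{1}{2} \cdot 86 = 43$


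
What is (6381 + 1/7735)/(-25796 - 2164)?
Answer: -12339259/54067650 ≈ -0.22822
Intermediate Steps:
(6381 + 1/7735)/(-25796 - 2164) = (6381 + 1/7735)/(-27960) = (49357036/7735)*(-1/27960) = -12339259/54067650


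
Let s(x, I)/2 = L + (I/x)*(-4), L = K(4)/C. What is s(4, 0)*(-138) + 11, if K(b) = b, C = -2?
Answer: 563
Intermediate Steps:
L = -2 (L = 4/(-2) = 4*(-1/2) = -2)
s(x, I) = -4 - 8*I/x (s(x, I) = 2*(-2 + (I/x)*(-4)) = 2*(-2 - 4*I/x) = -4 - 8*I/x)
s(4, 0)*(-138) + 11 = (-4 - 8*0/4)*(-138) + 11 = (-4 - 8*0*1/4)*(-138) + 11 = (-4 + 0)*(-138) + 11 = -4*(-138) + 11 = 552 + 11 = 563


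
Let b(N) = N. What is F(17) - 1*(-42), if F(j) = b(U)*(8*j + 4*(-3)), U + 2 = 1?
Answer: -82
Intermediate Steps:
U = -1 (U = -2 + 1 = -1)
F(j) = 12 - 8*j (F(j) = -(8*j + 4*(-3)) = -(8*j - 12) = -(-12 + 8*j) = 12 - 8*j)
F(17) - 1*(-42) = (12 - 8*17) - 1*(-42) = (12 - 136) + 42 = -124 + 42 = -82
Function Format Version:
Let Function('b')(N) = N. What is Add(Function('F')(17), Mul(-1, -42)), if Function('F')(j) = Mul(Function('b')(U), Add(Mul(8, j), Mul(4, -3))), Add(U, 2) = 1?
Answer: -82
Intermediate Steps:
U = -1 (U = Add(-2, 1) = -1)
Function('F')(j) = Add(12, Mul(-8, j)) (Function('F')(j) = Mul(-1, Add(Mul(8, j), Mul(4, -3))) = Mul(-1, Add(Mul(8, j), -12)) = Mul(-1, Add(-12, Mul(8, j))) = Add(12, Mul(-8, j)))
Add(Function('F')(17), Mul(-1, -42)) = Add(Add(12, Mul(-8, 17)), Mul(-1, -42)) = Add(Add(12, -136), 42) = Add(-124, 42) = -82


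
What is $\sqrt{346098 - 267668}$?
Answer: $\sqrt{78430} \approx 280.05$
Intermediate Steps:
$\sqrt{346098 - 267668} = \sqrt{78430}$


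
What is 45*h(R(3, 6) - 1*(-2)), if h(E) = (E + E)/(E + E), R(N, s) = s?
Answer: 45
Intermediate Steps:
h(E) = 1 (h(E) = (2*E)/((2*E)) = (2*E)*(1/(2*E)) = 1)
45*h(R(3, 6) - 1*(-2)) = 45*1 = 45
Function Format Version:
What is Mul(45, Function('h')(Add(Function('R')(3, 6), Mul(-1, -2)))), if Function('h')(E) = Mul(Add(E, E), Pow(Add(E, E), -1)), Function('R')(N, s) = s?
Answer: 45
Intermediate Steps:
Function('h')(E) = 1 (Function('h')(E) = Mul(Mul(2, E), Pow(Mul(2, E), -1)) = Mul(Mul(2, E), Mul(Rational(1, 2), Pow(E, -1))) = 1)
Mul(45, Function('h')(Add(Function('R')(3, 6), Mul(-1, -2)))) = Mul(45, 1) = 45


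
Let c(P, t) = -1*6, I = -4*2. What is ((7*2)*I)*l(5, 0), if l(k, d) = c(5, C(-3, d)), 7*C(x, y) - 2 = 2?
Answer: 672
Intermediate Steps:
I = -8
C(x, y) = 4/7 (C(x, y) = 2/7 + (1/7)*2 = 2/7 + 2/7 = 4/7)
c(P, t) = -6
l(k, d) = -6
((7*2)*I)*l(5, 0) = ((7*2)*(-8))*(-6) = (14*(-8))*(-6) = -112*(-6) = 672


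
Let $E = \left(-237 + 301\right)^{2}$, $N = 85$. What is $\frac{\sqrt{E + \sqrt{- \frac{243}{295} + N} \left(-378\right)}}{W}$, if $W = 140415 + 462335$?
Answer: $\frac{2 \sqrt{22278400 - 111510 \sqrt{28615}}}{88905625} \approx 4.1574 \cdot 10^{-5}$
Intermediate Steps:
$E = 4096$ ($E = 64^{2} = 4096$)
$W = 602750$
$\frac{\sqrt{E + \sqrt{- \frac{243}{295} + N} \left(-378\right)}}{W} = \frac{\sqrt{4096 + \sqrt{- \frac{243}{295} + 85} \left(-378\right)}}{602750} = \sqrt{4096 + \sqrt{\left(-243\right) \frac{1}{295} + 85} \left(-378\right)} \frac{1}{602750} = \sqrt{4096 + \sqrt{- \frac{243}{295} + 85} \left(-378\right)} \frac{1}{602750} = \sqrt{4096 + \sqrt{\frac{24832}{295}} \left(-378\right)} \frac{1}{602750} = \sqrt{4096 + \frac{16 \sqrt{28615}}{295} \left(-378\right)} \frac{1}{602750} = \sqrt{4096 - \frac{6048 \sqrt{28615}}{295}} \cdot \frac{1}{602750} = \frac{\sqrt{4096 - \frac{6048 \sqrt{28615}}{295}}}{602750}$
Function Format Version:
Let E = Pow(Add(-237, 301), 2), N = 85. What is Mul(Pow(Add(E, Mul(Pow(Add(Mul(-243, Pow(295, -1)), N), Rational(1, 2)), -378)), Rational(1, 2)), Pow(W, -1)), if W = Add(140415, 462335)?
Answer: Mul(Rational(2, 88905625), Pow(Add(22278400, Mul(-111510, Pow(28615, Rational(1, 2)))), Rational(1, 2))) ≈ 4.1574e-5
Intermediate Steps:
E = 4096 (E = Pow(64, 2) = 4096)
W = 602750
Mul(Pow(Add(E, Mul(Pow(Add(Mul(-243, Pow(295, -1)), N), Rational(1, 2)), -378)), Rational(1, 2)), Pow(W, -1)) = Mul(Pow(Add(4096, Mul(Pow(Add(Mul(-243, Pow(295, -1)), 85), Rational(1, 2)), -378)), Rational(1, 2)), Pow(602750, -1)) = Mul(Pow(Add(4096, Mul(Pow(Add(Mul(-243, Rational(1, 295)), 85), Rational(1, 2)), -378)), Rational(1, 2)), Rational(1, 602750)) = Mul(Pow(Add(4096, Mul(Pow(Add(Rational(-243, 295), 85), Rational(1, 2)), -378)), Rational(1, 2)), Rational(1, 602750)) = Mul(Pow(Add(4096, Mul(Pow(Rational(24832, 295), Rational(1, 2)), -378)), Rational(1, 2)), Rational(1, 602750)) = Mul(Pow(Add(4096, Mul(Mul(Rational(16, 295), Pow(28615, Rational(1, 2))), -378)), Rational(1, 2)), Rational(1, 602750)) = Mul(Pow(Add(4096, Mul(Rational(-6048, 295), Pow(28615, Rational(1, 2)))), Rational(1, 2)), Rational(1, 602750)) = Mul(Rational(1, 602750), Pow(Add(4096, Mul(Rational(-6048, 295), Pow(28615, Rational(1, 2)))), Rational(1, 2)))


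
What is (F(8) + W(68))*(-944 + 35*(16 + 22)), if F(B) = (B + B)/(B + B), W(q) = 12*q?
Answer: 315362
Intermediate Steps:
F(B) = 1 (F(B) = (2*B)/((2*B)) = (2*B)*(1/(2*B)) = 1)
(F(8) + W(68))*(-944 + 35*(16 + 22)) = (1 + 12*68)*(-944 + 35*(16 + 22)) = (1 + 816)*(-944 + 35*38) = 817*(-944 + 1330) = 817*386 = 315362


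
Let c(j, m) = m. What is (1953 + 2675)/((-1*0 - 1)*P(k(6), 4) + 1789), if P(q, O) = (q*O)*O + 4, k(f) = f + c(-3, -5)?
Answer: 4628/1769 ≈ 2.6162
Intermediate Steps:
k(f) = -5 + f (k(f) = f - 5 = -5 + f)
P(q, O) = 4 + q*O² (P(q, O) = (O*q)*O + 4 = q*O² + 4 = 4 + q*O²)
(1953 + 2675)/((-1*0 - 1)*P(k(6), 4) + 1789) = (1953 + 2675)/((-1*0 - 1)*(4 + (-5 + 6)*4²) + 1789) = 4628/((0 - 1)*(4 + 1*16) + 1789) = 4628/(-(4 + 16) + 1789) = 4628/(-1*20 + 1789) = 4628/(-20 + 1789) = 4628/1769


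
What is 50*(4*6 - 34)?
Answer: -500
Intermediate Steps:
50*(4*6 - 34) = 50*(24 - 34) = 50*(-10) = -500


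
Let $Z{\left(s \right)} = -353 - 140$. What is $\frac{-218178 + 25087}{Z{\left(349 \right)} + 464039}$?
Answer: $- \frac{193091}{463546} \approx -0.41655$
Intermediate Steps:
$Z{\left(s \right)} = -493$ ($Z{\left(s \right)} = -353 - 140 = -493$)
$\frac{-218178 + 25087}{Z{\left(349 \right)} + 464039} = \frac{-218178 + 25087}{-493 + 464039} = - \frac{193091}{463546}$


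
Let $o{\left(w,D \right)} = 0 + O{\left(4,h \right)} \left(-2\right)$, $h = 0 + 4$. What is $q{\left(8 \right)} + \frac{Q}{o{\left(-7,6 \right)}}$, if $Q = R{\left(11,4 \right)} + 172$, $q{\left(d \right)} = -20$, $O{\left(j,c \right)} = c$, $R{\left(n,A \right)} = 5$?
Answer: $- \frac{337}{8} \approx -42.125$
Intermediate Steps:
$h = 4$
$o{\left(w,D \right)} = -8$ ($o{\left(w,D \right)} = 0 + 4 \left(-2\right) = 0 - 8 = -8$)
$Q = 177$ ($Q = 5 + 172 = 177$)
$q{\left(8 \right)} + \frac{Q}{o{\left(-7,6 \right)}} = -20 + \frac{177}{-8} = -20 + 177 \left(- \frac{1}{8}\right) = -20 - \frac{177}{8} = - \frac{337}{8}$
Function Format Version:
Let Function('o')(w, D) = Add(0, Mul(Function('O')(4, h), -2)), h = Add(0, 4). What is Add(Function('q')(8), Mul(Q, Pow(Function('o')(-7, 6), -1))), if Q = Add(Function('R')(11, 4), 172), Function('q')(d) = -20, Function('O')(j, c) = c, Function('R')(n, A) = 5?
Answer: Rational(-337, 8) ≈ -42.125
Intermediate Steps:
h = 4
Function('o')(w, D) = -8 (Function('o')(w, D) = Add(0, Mul(4, -2)) = Add(0, -8) = -8)
Q = 177 (Q = Add(5, 172) = 177)
Add(Function('q')(8), Mul(Q, Pow(Function('o')(-7, 6), -1))) = Add(-20, Mul(177, Pow(-8, -1))) = Add(-20, Mul(177, Rational(-1, 8))) = Add(-20, Rational(-177, 8)) = Rational(-337, 8)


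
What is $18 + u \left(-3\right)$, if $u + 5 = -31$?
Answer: $126$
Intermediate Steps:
$u = -36$ ($u = -5 - 31 = -36$)
$18 + u \left(-3\right) = 18 - -108 = 18 + 108 = 126$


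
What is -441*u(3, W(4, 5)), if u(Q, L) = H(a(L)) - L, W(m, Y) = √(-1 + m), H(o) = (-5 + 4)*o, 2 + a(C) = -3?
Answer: -2205 + 441*√3 ≈ -1441.2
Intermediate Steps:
a(C) = -5 (a(C) = -2 - 3 = -5)
H(o) = -o
u(Q, L) = 5 - L (u(Q, L) = -1*(-5) - L = 5 - L)
-441*u(3, W(4, 5)) = -441*(5 - √(-1 + 4)) = -441*(5 - √3) = -2205 + 441*√3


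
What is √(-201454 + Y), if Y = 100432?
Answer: I*√101022 ≈ 317.84*I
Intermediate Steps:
√(-201454 + Y) = √(-201454 + 100432) = √(-101022) = I*√101022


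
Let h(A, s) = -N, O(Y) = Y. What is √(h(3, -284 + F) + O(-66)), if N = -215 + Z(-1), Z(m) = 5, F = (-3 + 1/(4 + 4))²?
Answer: 12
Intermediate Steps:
F = 529/64 (F = (-3 + 1/8)² = (-3 + ⅛)² = (-23/8)² = 529/64 ≈ 8.2656)
N = -210 (N = -215 + 5 = -210)
h(A, s) = 210 (h(A, s) = -1*(-210) = 210)
√(h(3, -284 + F) + O(-66)) = √(210 - 66) = √144 = 12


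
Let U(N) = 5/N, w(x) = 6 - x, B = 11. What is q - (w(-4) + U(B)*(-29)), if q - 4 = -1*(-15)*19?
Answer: 3214/11 ≈ 292.18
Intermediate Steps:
q = 289 (q = 4 - 1*(-15)*19 = 4 + 15*19 = 4 + 285 = 289)
q - (w(-4) + U(B)*(-29)) = 289 - ((6 - 1*(-4)) + (5/11)*(-29)) = 289 - ((6 + 4) + (5*(1/11))*(-29)) = 289 - (10 + (5/11)*(-29)) = 289 - (10 - 145/11) = 289 - 1*(-35/11) = 289 + 35/11 = 3214/11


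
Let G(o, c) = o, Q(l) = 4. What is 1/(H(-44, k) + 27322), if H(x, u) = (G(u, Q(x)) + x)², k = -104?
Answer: 1/49226 ≈ 2.0314e-5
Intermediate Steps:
H(x, u) = (u + x)²
1/(H(-44, k) + 27322) = 1/((-104 - 44)² + 27322) = 1/((-148)² + 27322) = 1/(21904 + 27322) = 1/49226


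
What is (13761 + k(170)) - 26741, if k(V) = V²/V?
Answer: -12810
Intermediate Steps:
k(V) = V
(13761 + k(170)) - 26741 = (13761 + 170) - 26741 = 13931 - 26741 = -12810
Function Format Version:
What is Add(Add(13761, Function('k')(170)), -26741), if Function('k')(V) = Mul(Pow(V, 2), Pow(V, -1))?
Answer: -12810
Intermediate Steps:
Function('k')(V) = V
Add(Add(13761, Function('k')(170)), -26741) = Add(Add(13761, 170), -26741) = Add(13931, -26741) = -12810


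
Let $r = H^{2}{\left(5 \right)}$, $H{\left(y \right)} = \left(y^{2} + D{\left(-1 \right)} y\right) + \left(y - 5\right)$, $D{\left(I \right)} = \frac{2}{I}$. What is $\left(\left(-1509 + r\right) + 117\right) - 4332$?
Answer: $-5499$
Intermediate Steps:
$H{\left(y \right)} = -5 + y^{2} - y$ ($H{\left(y \right)} = \left(y^{2} + \frac{2}{-1} y\right) + \left(y - 5\right) = \left(y^{2} + 2 \left(-1\right) y\right) + \left(y - 5\right) = \left(y^{2} - 2 y\right) + \left(-5 + y\right) = -5 + y^{2} - y$)
$r = 225$ ($r = \left(-5 + 5^{2} - 5\right)^{2} = \left(-5 + 25 - 5\right)^{2} = 15^{2} = 225$)
$\left(\left(-1509 + r\right) + 117\right) - 4332 = \left(\left(-1509 + 225\right) + 117\right) - 4332 = \left(-1284 + 117\right) - 4332 = -1167 - 4332 = -5499$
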